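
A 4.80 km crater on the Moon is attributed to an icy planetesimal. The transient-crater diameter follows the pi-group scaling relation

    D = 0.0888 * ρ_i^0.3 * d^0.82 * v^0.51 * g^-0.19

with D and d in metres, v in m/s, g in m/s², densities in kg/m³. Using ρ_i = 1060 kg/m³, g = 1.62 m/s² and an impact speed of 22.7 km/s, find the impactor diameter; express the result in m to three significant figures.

Rearranging for d: d = [D / (0.0888 · 1060^0.3 · 22700^0.51 · 1.62^-0.19)]^(1/0.82).
D = 4800 m.
1060^0.3 = 8.083
22700^0.51 = 166.6
1.62^-0.19 = 0.9124
Denominator = 0.0888 × 8.083 × 166.6 × 0.9124 = 109.1
D / 109.1 = 4800 / 109.1 = 44.00
d = 44.00^(1/0.82) = 44.00^1.2195 = 101.0 m

d ≈ 101 m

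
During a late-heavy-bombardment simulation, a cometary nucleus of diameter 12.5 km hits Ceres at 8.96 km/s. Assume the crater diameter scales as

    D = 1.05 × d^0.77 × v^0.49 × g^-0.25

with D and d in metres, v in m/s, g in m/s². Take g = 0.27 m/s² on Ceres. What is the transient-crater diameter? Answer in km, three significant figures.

D ≈ 180 km

In SI units: d = 12500 m, v = 8960 m/s.
d^0.77 = 12500^0.77 = 1428
v^0.49 = 8960^0.49 = 86.42
g^-0.25 = 0.27^-0.25 = 1.387
D = 1.05 × 1428 × 86.42 × 1.387 = 1.797 × 10^5 m
   = 179.7 km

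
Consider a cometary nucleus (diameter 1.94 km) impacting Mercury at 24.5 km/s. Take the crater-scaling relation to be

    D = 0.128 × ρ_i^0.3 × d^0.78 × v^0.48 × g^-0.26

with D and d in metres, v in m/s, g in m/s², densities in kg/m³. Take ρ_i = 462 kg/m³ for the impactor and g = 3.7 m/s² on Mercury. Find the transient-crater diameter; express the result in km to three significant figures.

In SI units: d = 1940 m, v = 24500 m/s.
ρ_i^0.3 = 462^0.3 = 6.301
d^0.78 = 1940^0.78 = 366.8
v^0.48 = 24500^0.48 = 127.9
g^-0.26 = 3.7^-0.26 = 0.7117
D = 0.128 × 6.301 × 366.8 × 127.9 × 0.7117 = 26929 m
   = 26.93 km

D ≈ 26.9 km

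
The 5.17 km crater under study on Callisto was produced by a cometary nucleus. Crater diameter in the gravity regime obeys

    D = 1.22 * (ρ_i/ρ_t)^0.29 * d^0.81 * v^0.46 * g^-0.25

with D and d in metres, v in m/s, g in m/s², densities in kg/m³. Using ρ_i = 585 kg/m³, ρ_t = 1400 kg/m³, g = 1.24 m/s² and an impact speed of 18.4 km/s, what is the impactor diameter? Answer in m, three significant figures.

d ≈ 166 m

Rearranging for d: d = [D / (1.22 · (585/1400)^0.29 · 18400^0.46 · 1.24^-0.25)]^(1/0.81).
D = 5170 m.
(585/1400)^0.29 = 0.7764
18400^0.46 = 91.58
1.24^-0.25 = 0.9476
Denominator = 1.22 × 0.7764 × 91.58 × 0.9476 = 82.20
D / 82.20 = 5170 / 82.20 = 62.90
d = 62.90^(1/0.81) = 62.90^1.2346 = 166.2 m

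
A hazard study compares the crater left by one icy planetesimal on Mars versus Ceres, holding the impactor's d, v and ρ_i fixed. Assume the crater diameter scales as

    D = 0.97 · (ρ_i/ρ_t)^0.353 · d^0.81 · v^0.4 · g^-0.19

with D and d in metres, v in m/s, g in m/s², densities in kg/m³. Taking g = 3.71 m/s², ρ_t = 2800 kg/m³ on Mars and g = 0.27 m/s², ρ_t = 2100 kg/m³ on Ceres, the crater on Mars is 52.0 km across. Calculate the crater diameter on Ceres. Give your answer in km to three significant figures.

The impactor-only factors (d, v, ρ_i) cancel in the ratio, leaving D_Ceres/D_Mars = (g_Ceres/g_Mars)^-0.19 · (ρ_t,Mars/ρ_t,Ceres)^0.353.
(0.27/3.71)^-0.19 = 0.07278^-0.19 = 1.645
(2800/2100)^0.353 = 1.333^0.353 = 1.107
Ratio = 1.645 × 1.107 = 1.821
D_Ceres = 1.821 × 52.0 km = 94.7 km

D ≈ 94.7 km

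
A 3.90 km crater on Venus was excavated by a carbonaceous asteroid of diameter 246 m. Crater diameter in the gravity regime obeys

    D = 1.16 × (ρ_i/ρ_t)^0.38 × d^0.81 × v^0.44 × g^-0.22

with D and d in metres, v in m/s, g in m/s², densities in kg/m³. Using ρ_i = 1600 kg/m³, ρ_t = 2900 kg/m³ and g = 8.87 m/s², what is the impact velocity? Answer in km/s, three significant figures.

v ≈ 20.4 km/s

Rearranging for v: v = [D / (1.16 · (1600/2900)^0.38 · 246^0.81 · 8.87^-0.22)]^(1/0.44).
D = 3900 m.
(1600/2900)^0.38 = 0.7977
246^0.81 = 86.43
8.87^-0.22 = 0.6187
Denominator = 1.16 × 0.7977 × 86.43 × 0.6187 = 49.48
D / 49.48 = 3900 / 49.48 = 78.82
v = 78.82^(1/0.44) = 78.82^2.2727 = 20440 m/s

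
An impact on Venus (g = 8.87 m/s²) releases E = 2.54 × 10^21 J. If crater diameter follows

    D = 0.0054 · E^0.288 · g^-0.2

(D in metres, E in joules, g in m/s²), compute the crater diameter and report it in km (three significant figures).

E^0.288 = (2.54 × 10^21)^0.288 = 1.461 × 10^6
g^-0.2 = 8.87^-0.2 = 0.6463
D = 0.0054 × 1.461 × 10^6 × 0.6463 = 5099 m
   = 5.099 km

D ≈ 5.10 km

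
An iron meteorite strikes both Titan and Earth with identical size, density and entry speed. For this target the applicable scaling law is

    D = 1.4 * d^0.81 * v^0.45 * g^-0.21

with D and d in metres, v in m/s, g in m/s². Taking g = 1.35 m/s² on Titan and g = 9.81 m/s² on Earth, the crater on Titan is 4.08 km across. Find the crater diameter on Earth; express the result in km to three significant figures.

D ≈ 2.69 km

All impactor-dependent factors cancel in the ratio, leaving D_Earth/D_Titan = (g_Earth/g_Titan)^-0.21.
(9.81/1.35)^-0.21 = 7.267^-0.21 = 0.6593
D_Earth = 0.6593 × 4.08 km = 2.69 km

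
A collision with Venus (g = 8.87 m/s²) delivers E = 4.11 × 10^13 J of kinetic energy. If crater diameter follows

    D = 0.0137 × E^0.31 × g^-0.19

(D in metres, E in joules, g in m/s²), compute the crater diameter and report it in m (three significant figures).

D ≈ 150 m

E^0.31 = (4.11 × 10^13)^0.31 = 1.661 × 10^4
g^-0.19 = 8.87^-0.19 = 0.6605
D = 0.0137 × 1.661 × 10^4 × 0.6605 = 150.3 m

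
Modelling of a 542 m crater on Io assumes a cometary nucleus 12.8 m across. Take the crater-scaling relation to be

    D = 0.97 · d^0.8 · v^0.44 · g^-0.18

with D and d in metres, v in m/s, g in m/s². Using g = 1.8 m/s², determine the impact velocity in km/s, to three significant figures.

v ≈ 21.6 km/s

Rearranging for v: v = [D / (0.97 · 12.8^0.8 · 1.8^-0.18)]^(1/0.44).
12.8^0.8 = 7.687
1.8^-0.18 = 0.8996
Denominator = 0.97 × 7.687 × 0.8996 = 6.708
D / 6.708 = 542 / 6.708 = 80.80
v = 80.80^(1/0.44) = 80.80^2.2727 = 21626 m/s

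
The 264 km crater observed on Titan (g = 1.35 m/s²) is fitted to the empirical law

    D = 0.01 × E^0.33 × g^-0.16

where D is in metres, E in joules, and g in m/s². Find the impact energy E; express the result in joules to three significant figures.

E ≈ 3.57 × 10^22 J

Rearranging: E = [D / (0.01 · g^-0.16)]^(1/0.33).
D = 264000 m.
g^-0.16 = 1.35^-0.16 = 0.9531
D / (0.01 × 0.9531) = 264000 / (9.531 × 10^-3) = 2.770 × 10^7
E = (2.770 × 10^7)^3.0303 = 3.572 × 10^22 J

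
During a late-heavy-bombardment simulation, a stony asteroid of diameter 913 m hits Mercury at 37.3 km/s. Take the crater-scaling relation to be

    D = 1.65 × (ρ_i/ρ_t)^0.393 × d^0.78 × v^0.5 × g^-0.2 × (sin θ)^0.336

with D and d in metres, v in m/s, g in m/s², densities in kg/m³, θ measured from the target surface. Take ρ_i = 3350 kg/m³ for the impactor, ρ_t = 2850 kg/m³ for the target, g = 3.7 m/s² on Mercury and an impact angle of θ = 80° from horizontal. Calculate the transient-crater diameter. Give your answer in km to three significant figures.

D ≈ 53.0 km

In SI units: v = 37300 m/s.
(ρ_i/ρ_t)^0.393 = (3350/2850)^0.393 = 1.066
d^0.78 = 913^0.78 = 203.8
v^0.5 = 37300^0.5 = 193.1
g^-0.2 = 3.7^-0.2 = 0.7698
(sin 80°)^0.336 = 0.9848^0.336 = 0.9949
D = 1.65 × 1.066 × 203.8 × 193.1 × 0.7698 × 0.9949 = 53013 m
   = 53.01 km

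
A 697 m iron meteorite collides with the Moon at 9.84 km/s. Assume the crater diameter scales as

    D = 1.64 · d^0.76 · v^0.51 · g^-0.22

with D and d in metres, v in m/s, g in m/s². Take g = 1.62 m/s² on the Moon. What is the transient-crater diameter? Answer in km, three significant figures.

In SI units: v = 9840 m/s.
d^0.76 = 697^0.76 = 144.8
v^0.51 = 9840^0.51 = 108.7
g^-0.22 = 1.62^-0.22 = 0.8993
D = 1.64 × 144.8 × 108.7 × 0.8993 = 23214 m
   = 23.21 km

D ≈ 23.2 km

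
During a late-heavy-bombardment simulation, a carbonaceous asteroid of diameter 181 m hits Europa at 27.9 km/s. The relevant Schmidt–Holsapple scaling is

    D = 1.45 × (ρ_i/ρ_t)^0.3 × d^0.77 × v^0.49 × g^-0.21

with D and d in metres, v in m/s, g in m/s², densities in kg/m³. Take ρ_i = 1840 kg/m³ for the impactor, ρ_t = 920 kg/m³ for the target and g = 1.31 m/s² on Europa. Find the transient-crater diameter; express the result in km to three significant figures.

In SI units: v = 27900 m/s.
(ρ_i/ρ_t)^0.3 = (1840/920)^0.3 = 1.231
d^0.77 = 181^0.77 = 54.75
v^0.49 = 27900^0.49 = 150.8
g^-0.21 = 1.31^-0.21 = 0.9449
D = 1.45 × 1.231 × 54.75 × 150.8 × 0.9449 = 13925 m
   = 13.93 km

D ≈ 13.9 km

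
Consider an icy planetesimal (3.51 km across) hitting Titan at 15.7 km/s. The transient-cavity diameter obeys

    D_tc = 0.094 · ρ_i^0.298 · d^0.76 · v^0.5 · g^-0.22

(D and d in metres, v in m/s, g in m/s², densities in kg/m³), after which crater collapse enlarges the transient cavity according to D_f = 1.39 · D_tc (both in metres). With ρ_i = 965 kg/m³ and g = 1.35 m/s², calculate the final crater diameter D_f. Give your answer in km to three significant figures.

In SI: d = 3510 m, v = 15700 m/s.
ρ_i^0.298 = 965^0.298 = 7.752
d^0.76 = 3510^0.76 = 494.8
v^0.5 = 15700^0.5 = 125.3
g^-0.22 = 1.35^-0.22 = 0.9361
D_tc = 0.094 × 7.752 × 494.8 × 125.3 × 0.9361 = 42290 m
D_f = 1.39 × 42290 = 58783 m
     = 58.78 km

D_f ≈ 58.8 km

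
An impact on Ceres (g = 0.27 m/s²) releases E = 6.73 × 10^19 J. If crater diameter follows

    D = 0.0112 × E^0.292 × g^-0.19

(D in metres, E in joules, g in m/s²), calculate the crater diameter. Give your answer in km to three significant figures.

D ≈ 8.85 km

E^0.292 = (6.73 × 10^19)^0.292 = 6.163 × 10^5
g^-0.19 = 0.27^-0.19 = 1.282
D = 0.0112 × 6.163 × 10^5 × 1.282 = 8849 m
   = 8.849 km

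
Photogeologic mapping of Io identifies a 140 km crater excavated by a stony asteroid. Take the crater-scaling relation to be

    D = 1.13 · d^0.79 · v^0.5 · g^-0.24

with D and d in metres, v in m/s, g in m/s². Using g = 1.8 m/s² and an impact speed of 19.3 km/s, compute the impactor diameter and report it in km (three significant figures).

Rearranging for d: d = [D / (1.13 · 19300^0.5 · 1.8^-0.24)]^(1/0.79).
D = 140000 m.
19300^0.5 = 138.9
1.8^-0.24 = 0.8684
Denominator = 1.13 × 138.9 × 0.8684 = 136.3
D / 136.3 = 140000 / 136.3 = 1027
d = 1027^(1/0.79) = 1027^1.2658 = 6487 m

d ≈ 6.49 km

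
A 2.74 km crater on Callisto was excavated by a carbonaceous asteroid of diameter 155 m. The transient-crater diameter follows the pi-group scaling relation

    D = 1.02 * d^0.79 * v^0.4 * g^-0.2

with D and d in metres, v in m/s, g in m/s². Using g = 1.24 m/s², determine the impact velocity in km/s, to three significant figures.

Rearranging for v: v = [D / (1.02 · 155^0.79 · 1.24^-0.2)]^(1/0.4).
D = 2740 m.
155^0.79 = 53.75
1.24^-0.2 = 0.9579
Denominator = 1.02 × 53.75 × 0.9579 = 52.52
D / 52.52 = 2740 / 52.52 = 52.17
v = 52.17^(1/0.4) = 52.17^2.5 = 19659 m/s

v ≈ 19.7 km/s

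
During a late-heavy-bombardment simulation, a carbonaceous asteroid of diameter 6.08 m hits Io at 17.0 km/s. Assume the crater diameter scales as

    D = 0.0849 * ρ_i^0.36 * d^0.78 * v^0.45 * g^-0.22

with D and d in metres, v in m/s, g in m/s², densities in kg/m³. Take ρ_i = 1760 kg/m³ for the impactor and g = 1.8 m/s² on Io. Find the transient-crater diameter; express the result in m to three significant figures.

D ≈ 360 m

In SI units: v = 17000 m/s.
ρ_i^0.36 = 1760^0.36 = 14.74
d^0.78 = 6.08^0.78 = 4.087
v^0.45 = 17000^0.45 = 80.11
g^-0.22 = 1.8^-0.22 = 0.8787
D = 0.0849 × 14.74 × 4.087 × 80.11 × 0.8787 = 360.0 m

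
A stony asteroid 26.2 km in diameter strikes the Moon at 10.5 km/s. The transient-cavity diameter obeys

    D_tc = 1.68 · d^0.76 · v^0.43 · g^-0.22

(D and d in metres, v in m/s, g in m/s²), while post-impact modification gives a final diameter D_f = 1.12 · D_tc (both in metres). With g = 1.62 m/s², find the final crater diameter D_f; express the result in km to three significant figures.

D_f ≈ 207 km

In SI: d = 26200 m, v = 10500 m/s.
d^0.76 = 26200^0.76 = 2280
v^0.43 = 10500^0.43 = 53.59
g^-0.22 = 1.62^-0.22 = 0.8993
D_tc = 1.68 × 2280 × 53.59 × 0.8993 = 1.846 × 10^5 m
D_f = 1.12 × 1.846 × 10^5 = 2.068 × 10^5 m
     = 206.8 km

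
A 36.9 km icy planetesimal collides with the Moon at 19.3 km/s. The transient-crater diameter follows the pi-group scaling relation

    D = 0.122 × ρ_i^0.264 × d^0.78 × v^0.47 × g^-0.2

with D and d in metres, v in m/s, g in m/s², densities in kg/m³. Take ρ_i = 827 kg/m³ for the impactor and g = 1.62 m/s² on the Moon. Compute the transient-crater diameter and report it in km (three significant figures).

In SI units: d = 36900 m, v = 19300 m/s.
ρ_i^0.264 = 827^0.264 = 5.891
d^0.78 = 36900^0.78 = 3650
v^0.47 = 19300^0.47 = 103.3
g^-0.2 = 1.62^-0.2 = 0.9080
D = 0.122 × 5.891 × 3650 × 103.3 × 0.9080 = 2.461 × 10^5 m
   = 246.1 km

D ≈ 246 km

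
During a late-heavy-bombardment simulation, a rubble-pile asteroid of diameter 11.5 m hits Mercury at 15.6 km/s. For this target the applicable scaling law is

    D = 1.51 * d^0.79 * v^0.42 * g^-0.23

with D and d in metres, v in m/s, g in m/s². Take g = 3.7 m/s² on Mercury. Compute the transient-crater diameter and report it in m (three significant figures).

In SI units: v = 15600 m/s.
d^0.79 = 11.5^0.79 = 6.886
v^0.42 = 15600^0.42 = 57.69
g^-0.23 = 3.7^-0.23 = 0.7401
D = 1.51 × 6.886 × 57.69 × 0.7401 = 444.0 m

D ≈ 444 m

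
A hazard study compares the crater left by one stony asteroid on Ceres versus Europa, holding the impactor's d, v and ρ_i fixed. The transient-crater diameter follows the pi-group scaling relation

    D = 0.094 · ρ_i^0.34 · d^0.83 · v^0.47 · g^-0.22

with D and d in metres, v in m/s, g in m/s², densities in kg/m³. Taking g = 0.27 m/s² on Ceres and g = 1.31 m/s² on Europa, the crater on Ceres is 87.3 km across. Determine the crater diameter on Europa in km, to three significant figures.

D ≈ 61.7 km

All impactor-dependent factors cancel in the ratio, leaving D_Europa/D_Ceres = (g_Europa/g_Ceres)^-0.22.
(1.31/0.27)^-0.22 = 4.852^-0.22 = 0.7065
D_Europa = 0.7065 × 87.3 km = 61.7 km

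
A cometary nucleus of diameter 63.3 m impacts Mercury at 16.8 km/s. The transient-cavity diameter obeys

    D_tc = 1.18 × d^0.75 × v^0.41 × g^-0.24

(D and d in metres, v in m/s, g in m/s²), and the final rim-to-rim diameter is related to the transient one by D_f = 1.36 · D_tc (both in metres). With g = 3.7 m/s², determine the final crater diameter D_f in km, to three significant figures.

v = 16800 m/s.
d^0.75 = 63.3^0.75 = 22.44
v^0.41 = 16800^0.41 = 54.00
g^-0.24 = 3.7^-0.24 = 0.7305
D_tc = 1.18 × 22.44 × 54.00 × 0.7305 = 1045 m
D_f = 1.36 × 1045 = 1421 m
     = 1.421 km

D_f ≈ 1.42 km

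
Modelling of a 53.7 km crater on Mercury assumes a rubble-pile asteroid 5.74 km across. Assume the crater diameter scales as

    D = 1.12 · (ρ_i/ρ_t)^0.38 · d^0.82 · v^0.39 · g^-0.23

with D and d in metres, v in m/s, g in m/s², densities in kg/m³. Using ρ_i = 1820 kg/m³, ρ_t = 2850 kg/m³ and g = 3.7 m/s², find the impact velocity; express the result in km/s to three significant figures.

v ≈ 42.0 km/s

Rearranging for v: v = [D / (1.12 · (1820/2850)^0.38 · 5740^0.82 · 3.7^-0.23)]^(1/0.39).
D = 53700 m.
(1820/2850)^0.38 = 0.8433
5740^0.82 = 1209
3.7^-0.23 = 0.7401
Denominator = 1.12 × 0.8433 × 1209 × 0.7401 = 845.1
D / 845.1 = 53700 / 845.1 = 63.54
v = 63.54^(1/0.39) = 63.54^2.5641 = 41995 m/s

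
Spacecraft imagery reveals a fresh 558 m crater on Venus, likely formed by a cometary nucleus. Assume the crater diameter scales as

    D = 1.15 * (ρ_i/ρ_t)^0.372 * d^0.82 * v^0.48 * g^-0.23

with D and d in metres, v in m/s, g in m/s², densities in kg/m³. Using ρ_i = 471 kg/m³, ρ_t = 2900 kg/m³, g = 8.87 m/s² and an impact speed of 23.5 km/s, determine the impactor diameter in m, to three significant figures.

d ≈ 21.9 m

Rearranging for d: d = [D / (1.15 · (471/2900)^0.372 · 23500^0.48 · 8.87^-0.23)]^(1/0.82).
(471/2900)^0.372 = 0.5086
23500^0.48 = 125.3
8.87^-0.23 = 0.6053
Denominator = 1.15 × 0.5086 × 125.3 × 0.6053 = 44.36
D / 44.36 = 558 / 44.36 = 12.58
d = 12.58^(1/0.82) = 12.58^1.2195 = 21.93 m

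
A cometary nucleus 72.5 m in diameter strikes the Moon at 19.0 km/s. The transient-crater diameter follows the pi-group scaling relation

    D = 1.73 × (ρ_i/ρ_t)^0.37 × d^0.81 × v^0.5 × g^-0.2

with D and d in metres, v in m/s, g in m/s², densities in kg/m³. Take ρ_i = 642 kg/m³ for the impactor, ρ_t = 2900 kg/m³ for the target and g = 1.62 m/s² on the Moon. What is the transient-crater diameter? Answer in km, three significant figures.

In SI units: v = 19000 m/s.
(ρ_i/ρ_t)^0.37 = (642/2900)^0.37 = 0.5724
d^0.81 = 72.5^0.81 = 32.13
v^0.5 = 19000^0.5 = 137.8
g^-0.2 = 1.62^-0.2 = 0.9080
D = 1.73 × 0.5724 × 32.13 × 137.8 × 0.9080 = 3981 m
   = 3.981 km

D ≈ 3.98 km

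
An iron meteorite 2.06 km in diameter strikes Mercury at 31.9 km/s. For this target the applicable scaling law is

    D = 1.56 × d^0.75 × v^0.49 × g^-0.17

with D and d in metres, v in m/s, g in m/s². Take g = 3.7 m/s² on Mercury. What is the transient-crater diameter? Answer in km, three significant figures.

In SI units: d = 2060 m, v = 31900 m/s.
d^0.75 = 2060^0.75 = 305.8
v^0.49 = 31900^0.49 = 161.0
g^-0.17 = 3.7^-0.17 = 0.8006
D = 1.56 × 305.8 × 161.0 × 0.8006 = 61490 m
   = 61.49 km

D ≈ 61.5 km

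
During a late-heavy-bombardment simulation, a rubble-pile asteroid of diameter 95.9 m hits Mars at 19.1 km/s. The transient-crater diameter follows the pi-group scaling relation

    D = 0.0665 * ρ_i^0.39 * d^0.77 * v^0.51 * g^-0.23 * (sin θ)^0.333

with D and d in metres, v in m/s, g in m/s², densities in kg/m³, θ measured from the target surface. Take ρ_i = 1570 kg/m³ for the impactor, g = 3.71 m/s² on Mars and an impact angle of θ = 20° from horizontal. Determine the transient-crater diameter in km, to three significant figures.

In SI units: v = 19100 m/s.
ρ_i^0.39 = 1570^0.39 = 17.64
d^0.77 = 95.9^0.77 = 33.57
v^0.51 = 19100^0.51 = 152.5
g^-0.23 = 3.71^-0.23 = 0.7397
(sin 20°)^0.333 = 0.3420^0.333 = 0.6996
D = 0.0665 × 17.64 × 33.57 × 152.5 × 0.7397 × 0.6996 = 3108 m
   = 3.108 km

D ≈ 3.11 km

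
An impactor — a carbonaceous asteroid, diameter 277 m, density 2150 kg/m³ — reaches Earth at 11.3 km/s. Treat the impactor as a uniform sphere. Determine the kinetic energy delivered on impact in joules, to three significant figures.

E ≈ 1.53 × 10^18 J

v = 11300 m/s.
Mass m = (π/6) ρ d³ = (π/6) × 2150 × (277)³ = 2.393 × 10^10 kg
E = ½ m v² = 0.5 × 2.393 × 10^10 × (11300)² = 1.528 × 10^18 J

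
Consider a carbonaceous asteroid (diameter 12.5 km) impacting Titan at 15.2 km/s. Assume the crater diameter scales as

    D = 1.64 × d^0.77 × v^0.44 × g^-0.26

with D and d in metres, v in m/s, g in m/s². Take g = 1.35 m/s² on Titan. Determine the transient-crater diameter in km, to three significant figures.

D ≈ 150 km

In SI units: d = 12500 m, v = 15200 m/s.
d^0.77 = 12500^0.77 = 1428
v^0.44 = 15200^0.44 = 69.18
g^-0.26 = 1.35^-0.26 = 0.9249
D = 1.64 × 1428 × 69.18 × 0.9249 = 1.498 × 10^5 m
   = 149.8 km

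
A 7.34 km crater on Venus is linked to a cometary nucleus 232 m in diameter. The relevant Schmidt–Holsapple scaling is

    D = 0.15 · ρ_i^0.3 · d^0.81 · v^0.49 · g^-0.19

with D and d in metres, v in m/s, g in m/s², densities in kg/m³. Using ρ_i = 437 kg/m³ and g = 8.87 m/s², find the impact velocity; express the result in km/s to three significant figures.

Rearranging for v: v = [D / (0.15 · 437^0.3 · 232^0.81 · 8.87^-0.19)]^(1/0.49).
D = 7340 m.
437^0.3 = 6.196
232^0.81 = 82.42
8.87^-0.19 = 0.6605
Denominator = 0.15 × 6.196 × 82.42 × 0.6605 = 50.60
D / 50.60 = 7340 / 50.60 = 145.1
v = 145.1^(1/0.49) = 145.1^2.0408 = 25795 m/s

v ≈ 25.8 km/s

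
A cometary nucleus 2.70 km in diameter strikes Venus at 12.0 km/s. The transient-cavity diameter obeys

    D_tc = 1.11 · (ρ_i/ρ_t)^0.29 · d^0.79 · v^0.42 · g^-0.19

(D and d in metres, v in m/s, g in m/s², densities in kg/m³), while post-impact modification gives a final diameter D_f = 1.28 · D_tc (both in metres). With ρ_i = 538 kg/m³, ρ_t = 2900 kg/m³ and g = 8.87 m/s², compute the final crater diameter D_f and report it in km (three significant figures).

In SI: d = 2700 m, v = 12000 m/s.
(ρ_i/ρ_t)^0.29 = (538/2900)^0.29 = 0.6135
d^0.79 = 2700^0.79 = 513.8
v^0.42 = 12000^0.42 = 51.67
g^-0.19 = 8.87^-0.19 = 0.6605
D_tc = 1.11 × 0.6135 × 513.8 × 51.67 × 0.6605 = 11940 m
D_f = 1.28 × 11940 = 15283 m
     = 15.28 km

D_f ≈ 15.3 km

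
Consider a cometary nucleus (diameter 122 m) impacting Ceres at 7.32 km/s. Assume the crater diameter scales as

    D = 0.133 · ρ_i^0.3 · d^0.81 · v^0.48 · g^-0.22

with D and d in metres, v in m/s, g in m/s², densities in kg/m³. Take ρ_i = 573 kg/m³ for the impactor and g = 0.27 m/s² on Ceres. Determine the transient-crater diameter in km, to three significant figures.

D ≈ 4.18 km

In SI units: v = 7320 m/s.
ρ_i^0.3 = 573^0.3 = 6.721
d^0.81 = 122^0.81 = 48.97
v^0.48 = 7320^0.48 = 71.61
g^-0.22 = 0.27^-0.22 = 1.334
D = 0.133 × 6.721 × 48.97 × 71.61 × 1.334 = 4182 m
   = 4.182 km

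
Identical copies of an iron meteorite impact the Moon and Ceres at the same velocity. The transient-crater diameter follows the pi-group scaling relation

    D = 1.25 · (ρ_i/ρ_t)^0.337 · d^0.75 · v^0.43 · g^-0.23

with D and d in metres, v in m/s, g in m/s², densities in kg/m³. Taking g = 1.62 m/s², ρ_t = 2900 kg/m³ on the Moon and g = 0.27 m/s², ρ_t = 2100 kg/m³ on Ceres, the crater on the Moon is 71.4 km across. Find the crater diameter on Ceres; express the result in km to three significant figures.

The impactor-only factors (d, v, ρ_i) cancel in the ratio, leaving D_Ceres/D_Moon = (g_Ceres/g_Moon)^-0.23 · (ρ_t,Moon/ρ_t,Ceres)^0.337.
(0.27/1.62)^-0.23 = 0.1667^-0.23 = 1.510
(2900/2100)^0.337 = 1.381^0.337 = 1.115
Ratio = 1.510 × 1.115 = 1.684
D_Ceres = 1.684 × 71.4 km = 120 km

D ≈ 120 km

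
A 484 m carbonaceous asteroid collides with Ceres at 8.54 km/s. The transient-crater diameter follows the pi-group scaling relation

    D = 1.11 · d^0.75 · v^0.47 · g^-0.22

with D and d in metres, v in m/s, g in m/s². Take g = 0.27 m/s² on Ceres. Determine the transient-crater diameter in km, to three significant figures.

D ≈ 10.8 km

In SI units: v = 8540 m/s.
d^0.75 = 484^0.75 = 103.2
v^0.47 = 8540^0.47 = 70.43
g^-0.22 = 0.27^-0.22 = 1.334
D = 1.11 × 103.2 × 70.43 × 1.334 = 10763 m
   = 10.76 km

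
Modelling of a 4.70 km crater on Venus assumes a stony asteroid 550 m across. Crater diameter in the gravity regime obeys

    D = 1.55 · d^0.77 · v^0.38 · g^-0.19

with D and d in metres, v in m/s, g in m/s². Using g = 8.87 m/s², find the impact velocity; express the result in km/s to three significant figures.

v ≈ 12.1 km/s

Rearranging for v: v = [D / (1.55 · 550^0.77 · 8.87^-0.19)]^(1/0.38).
D = 4700 m.
550^0.77 = 128.8
8.87^-0.19 = 0.6605
Denominator = 1.55 × 128.8 × 0.6605 = 131.9
D / 131.9 = 4700 / 131.9 = 35.63
v = 35.63^(1/0.38) = 35.63^2.6316 = 12127 m/s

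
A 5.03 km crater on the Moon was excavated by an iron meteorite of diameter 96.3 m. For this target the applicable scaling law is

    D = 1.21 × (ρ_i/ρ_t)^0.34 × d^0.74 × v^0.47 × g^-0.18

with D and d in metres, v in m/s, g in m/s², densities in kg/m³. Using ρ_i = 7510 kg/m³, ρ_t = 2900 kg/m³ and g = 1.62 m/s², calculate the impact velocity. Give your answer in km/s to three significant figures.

Rearranging for v: v = [D / (1.21 · (7510/2900)^0.34 · 96.3^0.74 · 1.62^-0.18)]^(1/0.47).
D = 5030 m.
(7510/2900)^0.34 = 1.382
96.3^0.74 = 29.37
1.62^-0.18 = 0.9168
Denominator = 1.21 × 1.382 × 29.37 × 0.9168 = 45.03
D / 45.03 = 5030 / 45.03 = 111.7
v = 111.7^(1/0.47) = 111.7^2.1277 = 22785 m/s

v ≈ 22.8 km/s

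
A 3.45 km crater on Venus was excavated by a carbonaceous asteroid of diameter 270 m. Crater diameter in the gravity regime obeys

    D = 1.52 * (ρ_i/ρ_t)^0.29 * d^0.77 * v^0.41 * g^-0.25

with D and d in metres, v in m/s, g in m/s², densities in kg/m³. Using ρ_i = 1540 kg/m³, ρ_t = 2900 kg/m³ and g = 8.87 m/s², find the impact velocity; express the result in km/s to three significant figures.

Rearranging for v: v = [D / (1.52 · (1540/2900)^0.29 · 270^0.77 · 8.87^-0.25)]^(1/0.41).
D = 3450 m.
(1540/2900)^0.29 = 0.8323
270^0.77 = 74.50
8.87^-0.25 = 0.5795
Denominator = 1.52 × 0.8323 × 74.50 × 0.5795 = 54.62
D / 54.62 = 3450 / 54.62 = 63.16
v = 63.16^(1/0.41) = 63.16^2.439 = 24619 m/s

v ≈ 24.6 km/s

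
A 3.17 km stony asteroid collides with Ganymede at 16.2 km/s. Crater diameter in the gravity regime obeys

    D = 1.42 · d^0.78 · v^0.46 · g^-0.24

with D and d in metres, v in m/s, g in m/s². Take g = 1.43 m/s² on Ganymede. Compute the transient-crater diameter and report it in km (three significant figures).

In SI units: d = 3170 m, v = 16200 m/s.
d^0.78 = 3170^0.78 = 538.1
v^0.46 = 16200^0.46 = 86.37
g^-0.24 = 1.43^-0.24 = 0.9177
D = 1.42 × 538.1 × 86.37 × 0.9177 = 60564 m
   = 60.56 km

D ≈ 60.6 km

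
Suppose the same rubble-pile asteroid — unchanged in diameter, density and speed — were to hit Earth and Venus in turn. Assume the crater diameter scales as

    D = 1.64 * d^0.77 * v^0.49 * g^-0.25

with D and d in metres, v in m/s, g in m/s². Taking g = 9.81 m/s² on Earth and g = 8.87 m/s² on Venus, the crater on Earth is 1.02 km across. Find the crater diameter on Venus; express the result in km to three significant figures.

D ≈ 1.05 km

All impactor-dependent factors cancel in the ratio, leaving D_Venus/D_Earth = (g_Venus/g_Earth)^-0.25.
(8.87/9.81)^-0.25 = 0.9042^-0.25 = 1.025
D_Venus = 1.025 × 1.02 km = 1.05 km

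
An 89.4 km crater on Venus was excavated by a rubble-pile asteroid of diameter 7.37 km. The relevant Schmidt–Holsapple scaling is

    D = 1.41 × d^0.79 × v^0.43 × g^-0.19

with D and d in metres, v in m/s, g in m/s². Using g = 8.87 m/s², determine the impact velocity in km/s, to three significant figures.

v ≈ 30.3 km/s

Rearranging for v: v = [D / (1.41 · 7370^0.79 · 8.87^-0.19)]^(1/0.43).
D = 89400 m.
7370^0.79 = 1136
8.87^-0.19 = 0.6605
Denominator = 1.41 × 1136 × 0.6605 = 1058
D / 1058 = 89400 / 1058 = 84.50
v = 84.50^(1/0.43) = 84.50^2.3256 = 30276 m/s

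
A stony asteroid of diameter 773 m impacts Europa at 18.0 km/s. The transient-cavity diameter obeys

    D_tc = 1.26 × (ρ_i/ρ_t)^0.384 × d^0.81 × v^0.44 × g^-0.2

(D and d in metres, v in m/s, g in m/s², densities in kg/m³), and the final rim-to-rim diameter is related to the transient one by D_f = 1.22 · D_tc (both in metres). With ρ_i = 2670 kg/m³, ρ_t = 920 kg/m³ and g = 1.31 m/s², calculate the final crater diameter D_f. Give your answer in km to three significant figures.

D_f ≈ 35.7 km

v = 18000 m/s.
(ρ_i/ρ_t)^0.384 = (2670/920)^0.384 = 1.506
d^0.81 = 773^0.81 = 218.5
v^0.44 = 18000^0.44 = 74.53
g^-0.2 = 1.31^-0.2 = 0.9474
D_tc = 1.26 × 1.506 × 218.5 × 74.53 × 0.9474 = 29280 m
D_f = 1.22 × 29280 = 35722 m
     = 35.72 km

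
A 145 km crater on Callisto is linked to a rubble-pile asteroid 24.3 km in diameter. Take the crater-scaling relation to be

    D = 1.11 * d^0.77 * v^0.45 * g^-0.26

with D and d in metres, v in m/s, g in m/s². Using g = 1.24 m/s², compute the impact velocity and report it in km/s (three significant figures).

Rearranging for v: v = [D / (1.11 · 24300^0.77 · 1.24^-0.26)]^(1/0.45).
D = 145000 m.
24300^0.77 = 2382
1.24^-0.26 = 0.9456
Denominator = 1.11 × 2382 × 0.9456 = 2500
D / 2500 = 145000 / 2500 = 58.00
v = 58.00^(1/0.45) = 58.00^2.2222 = 8293 m/s

v ≈ 8.29 km/s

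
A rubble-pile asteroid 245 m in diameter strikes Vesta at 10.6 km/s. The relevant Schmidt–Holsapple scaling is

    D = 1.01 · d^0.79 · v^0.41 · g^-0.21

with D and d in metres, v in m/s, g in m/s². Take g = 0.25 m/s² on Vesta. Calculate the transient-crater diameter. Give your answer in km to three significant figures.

D ≈ 4.66 km

In SI units: v = 10600 m/s.
d^0.79 = 245^0.79 = 77.17
v^0.41 = 10600^0.41 = 44.71
g^-0.21 = 0.25^-0.21 = 1.338
D = 1.01 × 77.17 × 44.71 × 1.338 = 4663 m
   = 4.663 km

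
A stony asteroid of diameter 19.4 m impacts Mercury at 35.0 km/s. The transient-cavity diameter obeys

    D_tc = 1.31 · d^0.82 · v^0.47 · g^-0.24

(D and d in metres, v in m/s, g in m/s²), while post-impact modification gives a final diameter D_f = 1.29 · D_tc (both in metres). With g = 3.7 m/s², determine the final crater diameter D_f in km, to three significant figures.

D_f ≈ 1.92 km

v = 35000 m/s.
d^0.82 = 19.4^0.82 = 11.38
v^0.47 = 35000^0.47 = 136.7
g^-0.24 = 3.7^-0.24 = 0.7305
D_tc = 1.31 × 11.38 × 136.7 × 0.7305 = 1489 m
D_f = 1.29 × 1489 = 1921 m
     = 1.921 km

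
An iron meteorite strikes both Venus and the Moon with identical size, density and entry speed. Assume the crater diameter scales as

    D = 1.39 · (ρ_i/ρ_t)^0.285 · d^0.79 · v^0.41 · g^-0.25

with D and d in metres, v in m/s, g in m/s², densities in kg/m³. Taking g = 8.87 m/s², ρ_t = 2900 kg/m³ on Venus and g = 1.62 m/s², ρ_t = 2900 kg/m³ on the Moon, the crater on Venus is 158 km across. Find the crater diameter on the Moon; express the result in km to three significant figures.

The impactor-only factors (d, v, ρ_i) cancel in the ratio, leaving D_Moon/D_Venus = (g_Moon/g_Venus)^-0.25 · (ρ_t,Venus/ρ_t,Moon)^0.285.
(1.62/8.87)^-0.25 = 0.1826^-0.25 = 1.530
(2900/2900)^0.285 = 1.000^0.285 = 1.000
Ratio = 1.530 × 1.000 = 1.530
D_Moon = 1.530 × 158 km = 242 km

D ≈ 242 km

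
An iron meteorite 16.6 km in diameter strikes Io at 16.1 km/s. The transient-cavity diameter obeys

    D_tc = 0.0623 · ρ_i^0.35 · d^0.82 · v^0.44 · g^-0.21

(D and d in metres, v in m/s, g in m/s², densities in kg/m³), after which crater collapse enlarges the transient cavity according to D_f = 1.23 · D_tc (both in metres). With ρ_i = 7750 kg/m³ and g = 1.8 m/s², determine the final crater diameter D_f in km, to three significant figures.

In SI: d = 16600 m, v = 16100 m/s.
ρ_i^0.35 = 7750^0.35 = 22.98
d^0.82 = 16600^0.82 = 2887
v^0.44 = 16100^0.44 = 70.96
g^-0.21 = 1.8^-0.21 = 0.8839
D_tc = 0.0623 × 22.98 × 2887 × 70.96 × 0.8839 = 2.592 × 10^5 m
D_f = 1.23 × 2.592 × 10^5 = 3.188 × 10^5 m
     = 318.8 km

D_f ≈ 319 km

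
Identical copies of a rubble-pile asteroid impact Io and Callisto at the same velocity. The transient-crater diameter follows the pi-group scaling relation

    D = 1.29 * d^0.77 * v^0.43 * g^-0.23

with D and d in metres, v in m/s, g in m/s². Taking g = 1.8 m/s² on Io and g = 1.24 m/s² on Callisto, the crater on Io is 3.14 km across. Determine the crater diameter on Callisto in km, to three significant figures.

All impactor-dependent factors cancel in the ratio, leaving D_Callisto/D_Io = (g_Callisto/g_Io)^-0.23.
(1.24/1.8)^-0.23 = 0.6889^-0.23 = 1.089
D_Callisto = 1.089 × 3.14 km = 3.42 km

D ≈ 3.42 km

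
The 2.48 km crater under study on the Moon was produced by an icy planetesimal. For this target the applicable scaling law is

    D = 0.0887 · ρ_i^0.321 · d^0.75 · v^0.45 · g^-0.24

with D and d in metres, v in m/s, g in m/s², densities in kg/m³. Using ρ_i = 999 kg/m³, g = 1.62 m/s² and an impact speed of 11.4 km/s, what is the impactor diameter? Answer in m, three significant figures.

Rearranging for d: d = [D / (0.0887 · 999^0.321 · 11400^0.45 · 1.62^-0.24)]^(1/0.75).
D = 2480 m.
999^0.321 = 9.180
11400^0.45 = 66.93
1.62^-0.24 = 0.8907
Denominator = 0.0887 × 9.180 × 66.93 × 0.8907 = 48.54
D / 48.54 = 2480 / 48.54 = 51.09
d = 51.09^(1/0.75) = 51.09^1.3333 = 189.6 m

d ≈ 190 m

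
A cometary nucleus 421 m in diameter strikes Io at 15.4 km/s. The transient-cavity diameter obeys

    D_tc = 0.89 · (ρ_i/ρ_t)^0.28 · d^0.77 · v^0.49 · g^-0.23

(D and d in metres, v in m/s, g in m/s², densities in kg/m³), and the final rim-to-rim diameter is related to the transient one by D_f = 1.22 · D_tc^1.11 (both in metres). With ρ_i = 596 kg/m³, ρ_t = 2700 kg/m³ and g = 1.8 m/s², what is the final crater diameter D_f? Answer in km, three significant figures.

D_f ≈ 19.1 km

v = 15400 m/s.
(ρ_i/ρ_t)^0.28 = (596/2700)^0.28 = 0.6551
d^0.77 = 421^0.77 = 104.9
v^0.49 = 15400^0.49 = 112.7
g^-0.23 = 1.8^-0.23 = 0.8735
D_tc = 0.89 × 0.6551 × 104.9 × 112.7 × 0.8735 = 6021 m
D_f = 1.22 × (6021)^1.11 = 19133 m
     = 19.13 km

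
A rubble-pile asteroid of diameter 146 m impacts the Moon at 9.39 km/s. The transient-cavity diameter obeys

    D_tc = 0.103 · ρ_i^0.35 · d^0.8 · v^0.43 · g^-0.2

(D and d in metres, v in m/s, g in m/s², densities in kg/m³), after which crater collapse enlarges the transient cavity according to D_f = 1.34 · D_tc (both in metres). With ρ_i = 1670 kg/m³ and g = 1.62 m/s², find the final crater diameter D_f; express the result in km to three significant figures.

v = 9390 m/s.
ρ_i^0.35 = 1670^0.35 = 13.43
d^0.8 = 146^0.8 = 53.89
v^0.43 = 9390^0.43 = 51.08
g^-0.2 = 1.62^-0.2 = 0.9080
D_tc = 0.103 × 13.43 × 53.89 × 51.08 × 0.9080 = 3457 m
D_f = 1.34 × 3457 = 4632 m
     = 4.632 km

D_f ≈ 4.63 km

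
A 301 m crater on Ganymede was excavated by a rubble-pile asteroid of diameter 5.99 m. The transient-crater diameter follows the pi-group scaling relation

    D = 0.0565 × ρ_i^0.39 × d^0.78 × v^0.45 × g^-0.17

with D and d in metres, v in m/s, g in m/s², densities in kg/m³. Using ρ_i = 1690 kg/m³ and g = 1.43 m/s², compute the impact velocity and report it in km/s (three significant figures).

v ≈ 15.7 km/s

Rearranging for v: v = [D / (0.0565 · 1690^0.39 · 5.99^0.78 · 1.43^-0.17)]^(1/0.45).
1690^0.39 = 18.15
5.99^0.78 = 4.040
1.43^-0.17 = 0.9410
Denominator = 0.0565 × 18.15 × 4.040 × 0.9410 = 3.898
D / 3.898 = 301 / 3.898 = 77.22
v = 77.22^(1/0.45) = 77.22^2.2222 = 15664 m/s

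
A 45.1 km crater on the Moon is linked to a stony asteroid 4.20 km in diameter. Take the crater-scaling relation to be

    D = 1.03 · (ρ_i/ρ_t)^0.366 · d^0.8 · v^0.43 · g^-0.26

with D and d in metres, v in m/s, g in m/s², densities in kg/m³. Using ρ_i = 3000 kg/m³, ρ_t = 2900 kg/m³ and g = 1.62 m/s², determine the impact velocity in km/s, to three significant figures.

v ≈ 14.7 km/s

Rearranging for v: v = [D / (1.03 · (3000/2900)^0.366 · 4200^0.8 · 1.62^-0.26)]^(1/0.43).
D = 45100 m.
(3000/2900)^0.366 = 1.012
4200^0.8 = 791.8
1.62^-0.26 = 0.8821
Denominator = 1.03 × 1.012 × 791.8 × 0.8821 = 728.0
D / 728.0 = 45100 / 728.0 = 61.95
v = 61.95^(1/0.43) = 61.95^2.3256 = 14709 m/s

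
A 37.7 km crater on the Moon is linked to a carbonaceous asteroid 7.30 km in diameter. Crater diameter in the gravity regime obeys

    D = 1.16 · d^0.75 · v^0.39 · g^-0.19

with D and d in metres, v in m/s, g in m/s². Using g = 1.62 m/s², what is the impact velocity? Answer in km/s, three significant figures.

v ≈ 17.4 km/s

Rearranging for v: v = [D / (1.16 · 7300^0.75 · 1.62^-0.19)]^(1/0.39).
D = 37700 m.
7300^0.75 = 789.8
1.62^-0.19 = 0.9124
Denominator = 1.16 × 789.8 × 0.9124 = 835.9
D / 835.9 = 37700 / 835.9 = 45.10
v = 45.10^(1/0.39) = 45.10^2.5641 = 17437 m/s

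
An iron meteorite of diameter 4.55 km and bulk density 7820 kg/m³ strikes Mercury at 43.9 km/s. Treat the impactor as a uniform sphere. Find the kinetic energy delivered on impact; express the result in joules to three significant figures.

d = 4550 m; v = 43900 m/s.
Mass m = (π/6) ρ d³ = (π/6) × 7820 × (4550)³ = 3.857 × 10^14 kg
E = ½ m v² = 0.5 × 3.857 × 10^14 × (43900)² = 3.717 × 10^23 J

E ≈ 3.72 × 10^23 J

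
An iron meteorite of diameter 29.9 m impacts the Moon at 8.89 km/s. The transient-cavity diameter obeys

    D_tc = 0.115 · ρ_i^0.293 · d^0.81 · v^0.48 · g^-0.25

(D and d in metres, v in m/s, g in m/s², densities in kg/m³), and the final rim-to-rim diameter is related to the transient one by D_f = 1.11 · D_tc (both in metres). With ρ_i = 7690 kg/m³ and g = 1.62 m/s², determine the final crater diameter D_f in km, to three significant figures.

D_f ≈ 1.92 km

v = 8890 m/s.
ρ_i^0.293 = 7690^0.293 = 13.76
d^0.81 = 29.9^0.81 = 15.68
v^0.48 = 8890^0.48 = 78.61
g^-0.25 = 1.62^-0.25 = 0.8864
D_tc = 0.115 × 13.76 × 15.68 × 78.61 × 0.8864 = 1729 m
D_f = 1.11 × 1729 = 1919 m
     = 1.919 km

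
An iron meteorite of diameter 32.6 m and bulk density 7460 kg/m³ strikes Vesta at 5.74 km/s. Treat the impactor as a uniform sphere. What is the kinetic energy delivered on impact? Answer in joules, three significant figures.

v = 5740 m/s.
Mass m = (π/6) ρ d³ = (π/6) × 7460 × (32.6)³ = 1.353 × 10^8 kg
E = ½ m v² = 0.5 × 1.353 × 10^8 × (5740)² = 2.229 × 10^15 J

E ≈ 2.23 × 10^15 J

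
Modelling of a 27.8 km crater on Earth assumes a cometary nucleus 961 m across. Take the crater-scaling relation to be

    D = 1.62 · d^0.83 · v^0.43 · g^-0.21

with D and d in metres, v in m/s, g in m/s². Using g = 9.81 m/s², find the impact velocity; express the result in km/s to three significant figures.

v ≈ 37.6 km/s

Rearranging for v: v = [D / (1.62 · 961^0.83 · 9.81^-0.21)]^(1/0.43).
D = 27800 m.
961^0.83 = 299.0
9.81^-0.21 = 0.6191
Denominator = 1.62 × 299.0 × 0.6191 = 299.9
D / 299.9 = 27800 / 299.9 = 92.70
v = 92.70^(1/0.43) = 92.70^2.3256 = 37553 m/s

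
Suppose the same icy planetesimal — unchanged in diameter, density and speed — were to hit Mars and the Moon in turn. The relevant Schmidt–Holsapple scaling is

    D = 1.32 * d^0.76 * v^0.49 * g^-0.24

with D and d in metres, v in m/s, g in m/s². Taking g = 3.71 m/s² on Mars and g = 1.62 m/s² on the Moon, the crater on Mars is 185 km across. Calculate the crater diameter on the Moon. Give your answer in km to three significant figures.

D ≈ 226 km

All impactor-dependent factors cancel in the ratio, leaving D_Moon/D_Mars = (g_Moon/g_Mars)^-0.24.
(1.62/3.71)^-0.24 = 0.4367^-0.24 = 1.220
D_Moon = 1.220 × 185 km = 226 km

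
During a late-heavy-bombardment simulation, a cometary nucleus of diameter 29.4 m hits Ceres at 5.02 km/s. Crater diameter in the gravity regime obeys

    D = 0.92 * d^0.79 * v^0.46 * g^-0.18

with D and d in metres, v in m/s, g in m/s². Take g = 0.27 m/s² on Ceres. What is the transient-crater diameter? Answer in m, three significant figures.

In SI units: v = 5020 m/s.
d^0.79 = 29.4^0.79 = 14.45
v^0.46 = 5020^0.46 = 50.39
g^-0.18 = 0.27^-0.18 = 1.266
D = 0.92 × 14.45 × 50.39 × 1.266 = 848.1 m

D ≈ 848 m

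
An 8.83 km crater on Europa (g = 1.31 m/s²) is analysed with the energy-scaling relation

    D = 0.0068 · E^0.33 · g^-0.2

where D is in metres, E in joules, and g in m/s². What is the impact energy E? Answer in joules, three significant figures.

E ≈ 3.95 × 10^18 J

Rearranging: E = [D / (0.0068 · g^-0.2)]^(1/0.33).
D = 8830 m.
g^-0.2 = 1.31^-0.2 = 0.9474
D / (0.0068 × 0.9474) = 8830 / (6.442 × 10^-3) = 1.371 × 10^6
E = (1.371 × 10^6)^3.0303 = 3.954 × 10^18 J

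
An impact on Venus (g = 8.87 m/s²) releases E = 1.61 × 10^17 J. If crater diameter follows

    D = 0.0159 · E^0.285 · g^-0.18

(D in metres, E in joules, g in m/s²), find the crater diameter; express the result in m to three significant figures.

D ≈ 860 m

E^0.285 = (1.61 × 10^17)^0.285 = 8.016 × 10^4
g^-0.18 = 8.87^-0.18 = 0.6751
D = 0.0159 × 8.016 × 10^4 × 0.6751 = 860.4 m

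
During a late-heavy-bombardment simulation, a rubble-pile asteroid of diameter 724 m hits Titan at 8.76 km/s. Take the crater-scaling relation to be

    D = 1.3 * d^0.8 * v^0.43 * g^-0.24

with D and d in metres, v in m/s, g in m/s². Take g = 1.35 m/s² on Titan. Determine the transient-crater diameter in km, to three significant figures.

D ≈ 11.6 km

In SI units: v = 8760 m/s.
d^0.8 = 724^0.8 = 194.0
v^0.43 = 8760^0.43 = 49.58
g^-0.24 = 1.35^-0.24 = 0.9305
D = 1.3 × 194.0 × 49.58 × 0.9305 = 11635 m
   = 11.64 km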